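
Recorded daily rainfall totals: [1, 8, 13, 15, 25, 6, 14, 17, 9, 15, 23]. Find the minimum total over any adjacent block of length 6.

[1, 8, 13, 15, 25, 6] → sum 68
[8, 13, 15, 25, 6, 14] → sum 81
[13, 15, 25, 6, 14, 17] → sum 90
[15, 25, 6, 14, 17, 9] → sum 86
[25, 6, 14, 17, 9, 15] → sum 86
[6, 14, 17, 9, 15, 23] → sum 84
Minimum of these is 68.

68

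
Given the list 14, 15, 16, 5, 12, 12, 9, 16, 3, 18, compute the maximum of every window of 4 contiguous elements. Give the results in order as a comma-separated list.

16, 16, 16, 12, 16, 16, 18

14 15 16 5 → max 16
15 16 5 12 → max 16
16 5 12 12 → max 16
5 12 12 9 → max 12
12 12 9 16 → max 16
12 9 16 3 → max 16
9 16 3 18 → max 18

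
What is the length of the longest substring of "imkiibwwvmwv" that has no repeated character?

[i] len 1
[i, m] len 2
[i, m, k] len 3
[m, k, i] len 3
[i] len 1
[i, b] len 2
[i, b, w] len 3
[w] len 1
[w, v] len 2
[w, v, m] len 3
[v, m, w] len 3
[m, w, v] len 3
Longest all-distinct length: 3.

3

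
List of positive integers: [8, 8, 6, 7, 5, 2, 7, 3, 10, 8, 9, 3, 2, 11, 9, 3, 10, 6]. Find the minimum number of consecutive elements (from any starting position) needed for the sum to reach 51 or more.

7

add 8: running sum 8 < 51
add 8: running sum 16 < 51
add 6: running sum 22 < 51
add 7: running sum 29 < 51
add 5: running sum 34 < 51
add 2: running sum 36 < 51
add 7: running sum 43 < 51
add 3: running sum 46 < 51
add 10: shortest ending here [8, 8, 6, 7, 5, 2, 7, 3, 10] sum 56, len 9
add 8: shortest ending here [8, 6, 7, 5, 2, 7, 3, 10, 8] sum 56, len 9
add 9: shortest ending here [7, 5, 2, 7, 3, 10, 8, 9] sum 51, len 8
add 3: shortest ending here [7, 5, 2, 7, 3, 10, 8, 9, 3] sum 54, len 9
add 2: shortest ending here [7, 5, 2, 7, 3, 10, 8, 9, 3, 2] sum 56, len 10
add 11: shortest ending here [7, 3, 10, 8, 9, 3, 2, 11] sum 53, len 8
add 9: shortest ending here [10, 8, 9, 3, 2, 11, 9] sum 52, len 7
add 3: shortest ending here [10, 8, 9, 3, 2, 11, 9, 3] sum 55, len 8
add 10: shortest ending here [8, 9, 3, 2, 11, 9, 3, 10] sum 55, len 8
add 6: shortest ending here [9, 3, 2, 11, 9, 3, 10, 6] sum 53, len 8
Shortest qualifying length: 7.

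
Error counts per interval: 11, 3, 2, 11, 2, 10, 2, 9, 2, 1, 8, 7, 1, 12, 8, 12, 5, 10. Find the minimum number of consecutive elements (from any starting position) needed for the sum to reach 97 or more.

add 11: running sum 11 < 97
add 3: running sum 14 < 97
add 2: running sum 16 < 97
add 11: running sum 27 < 97
add 2: running sum 29 < 97
add 10: running sum 39 < 97
add 2: running sum 41 < 97
add 9: running sum 50 < 97
add 2: running sum 52 < 97
add 1: running sum 53 < 97
add 8: running sum 61 < 97
add 7: running sum 68 < 97
add 1: running sum 69 < 97
add 12: running sum 81 < 97
add 8: running sum 89 < 97
end 15: [11, 3, 2, 11, 2, 10, 2, 9, 2, 1, 8, 7, 1, 12, 8, 12] sum 101, len 16
end 16: [11, 3, 2, 11, 2, 10, 2, 9, 2, 1, 8, 7, 1, 12, 8, 12, 5] sum 106, len 17
end 17: [11, 2, 10, 2, 9, 2, 1, 8, 7, 1, 12, 8, 12, 5, 10] sum 100, len 15
Shortest qualifying length: 15.

15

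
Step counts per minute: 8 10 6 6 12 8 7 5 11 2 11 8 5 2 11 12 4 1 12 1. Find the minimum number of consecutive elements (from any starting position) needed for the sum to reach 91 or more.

12

add 8: running sum 8 < 91
add 10: running sum 18 < 91
add 6: running sum 24 < 91
add 6: running sum 30 < 91
add 12: running sum 42 < 91
add 8: running sum 50 < 91
add 7: running sum 57 < 91
add 5: running sum 62 < 91
add 11: running sum 73 < 91
add 2: running sum 75 < 91
add 11: running sum 86 < 91
end 11: [8, 10, 6, 6, 12, 8, 7, 5, 11, 2, 11, 8] sum 94, len 12
end 12: [10, 6, 6, 12, 8, 7, 5, 11, 2, 11, 8, 5] sum 91, len 12
end 13: [10, 6, 6, 12, 8, 7, 5, 11, 2, 11, 8, 5, 2] sum 93, len 13
end 14: [6, 6, 12, 8, 7, 5, 11, 2, 11, 8, 5, 2, 11] sum 94, len 13
end 15: [12, 8, 7, 5, 11, 2, 11, 8, 5, 2, 11, 12] sum 94, len 12
end 16: [12, 8, 7, 5, 11, 2, 11, 8, 5, 2, 11, 12, 4] sum 98, len 13
end 17: [12, 8, 7, 5, 11, 2, 11, 8, 5, 2, 11, 12, 4, 1] sum 99, len 14
end 18: [7, 5, 11, 2, 11, 8, 5, 2, 11, 12, 4, 1, 12] sum 91, len 13
end 19: [7, 5, 11, 2, 11, 8, 5, 2, 11, 12, 4, 1, 12, 1] sum 92, len 14
Shortest qualifying length: 12.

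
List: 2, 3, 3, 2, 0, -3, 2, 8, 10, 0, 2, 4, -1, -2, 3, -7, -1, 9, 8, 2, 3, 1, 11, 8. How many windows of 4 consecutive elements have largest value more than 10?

(2, 3, 3, 2) → max 3
(3, 3, 2, 0) → max 3
(3, 2, 0, -3) → max 3
(2, 0, -3, 2) → max 2
(0, -3, 2, 8) → max 8
(-3, 2, 8, 10) → max 10
(2, 8, 10, 0) → max 10
(8, 10, 0, 2) → max 10
(10, 0, 2, 4) → max 10
(0, 2, 4, -1) → max 4
(2, 4, -1, -2) → max 4
(4, -1, -2, 3) → max 4
(-1, -2, 3, -7) → max 3
(-2, 3, -7, -1) → max 3
(3, -7, -1, 9) → max 9
(-7, -1, 9, 8) → max 9
(-1, 9, 8, 2) → max 9
(9, 8, 2, 3) → max 9
(8, 2, 3, 1) → max 8
(2, 3, 1, 11) → max 11  > 10 ✓
(3, 1, 11, 8) → max 11  > 10 ✓
2 windows satisfy the condition.

2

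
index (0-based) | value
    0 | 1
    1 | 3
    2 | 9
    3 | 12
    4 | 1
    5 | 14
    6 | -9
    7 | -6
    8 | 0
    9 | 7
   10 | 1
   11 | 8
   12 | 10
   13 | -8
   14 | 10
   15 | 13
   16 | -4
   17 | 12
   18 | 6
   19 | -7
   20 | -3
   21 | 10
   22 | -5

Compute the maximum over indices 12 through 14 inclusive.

10

Elements at indices 12..14: 10, -8, 10
max(10, -8, 10) = 10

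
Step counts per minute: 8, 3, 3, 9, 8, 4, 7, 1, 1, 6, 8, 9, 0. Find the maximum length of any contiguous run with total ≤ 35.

7

→ 8: sum 8, len 1
→ 3: sum 11, len 2
→ 3: sum 14, len 3
→ 9: sum 23, len 4
→ 8: sum 31, len 5
→ 4: sum 35, len 6
→ 7 (dropped 8): sum 34, len 6
→ 1: sum 35, len 7
→ 1 (dropped 3): sum 33, len 7
→ 6 (dropped 3, 9): sum 27, len 6
→ 8: sum 35, len 7
→ 9 (dropped 8, 4): sum 32, len 6
→ 0: sum 32, len 7
Longest length seen: 7.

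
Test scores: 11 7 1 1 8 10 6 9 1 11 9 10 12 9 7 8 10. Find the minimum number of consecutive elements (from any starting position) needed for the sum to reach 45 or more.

5

add 11: running sum 11 < 45
add 7: running sum 18 < 45
add 1: running sum 19 < 45
add 1: running sum 20 < 45
add 8: running sum 28 < 45
add 10: running sum 38 < 45
add 6: running sum 44 < 45
add 9: shortest ending here [11, 7, 1, 1, 8, 10, 6, 9] sum 53, len 8
add 1: shortest ending here [11, 7, 1, 1, 8, 10, 6, 9, 1] sum 54, len 9
add 11: shortest ending here [8, 10, 6, 9, 1, 11] sum 45, len 6
add 9: shortest ending here [10, 6, 9, 1, 11, 9] sum 46, len 6
add 10: shortest ending here [6, 9, 1, 11, 9, 10] sum 46, len 6
add 12: shortest ending here [9, 1, 11, 9, 10, 12] sum 52, len 6
add 9: shortest ending here [11, 9, 10, 12, 9] sum 51, len 5
add 7: shortest ending here [9, 10, 12, 9, 7] sum 47, len 5
add 8: shortest ending here [10, 12, 9, 7, 8] sum 46, len 5
add 10: shortest ending here [12, 9, 7, 8, 10] sum 46, len 5
Shortest qualifying length: 5.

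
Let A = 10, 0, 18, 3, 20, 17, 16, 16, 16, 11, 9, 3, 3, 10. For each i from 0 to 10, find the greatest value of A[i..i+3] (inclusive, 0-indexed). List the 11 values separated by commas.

18, 20, 20, 20, 20, 17, 16, 16, 16, 11, 10

Sliding a size-4 window across the 14 values:
[10, 0, 18, 3] → max 18
[0, 18, 3, 20] → max 20
[18, 3, 20, 17] → max 20
[3, 20, 17, 16] → max 20
[20, 17, 16, 16] → max 20
[17, 16, 16, 16] → max 17
[16, 16, 16, 11] → max 16
[16, 16, 11, 9] → max 16
[16, 11, 9, 3] → max 16
[11, 9, 3, 3] → max 11
[9, 3, 3, 10] → max 10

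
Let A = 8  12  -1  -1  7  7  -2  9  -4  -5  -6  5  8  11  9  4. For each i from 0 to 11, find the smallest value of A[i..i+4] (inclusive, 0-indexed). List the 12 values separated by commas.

8 12 -1 -1 7 → min -1
12 -1 -1 7 7 → min -1
-1 -1 7 7 -2 → min -2
-1 7 7 -2 9 → min -2
7 7 -2 9 -4 → min -4
7 -2 9 -4 -5 → min -5
-2 9 -4 -5 -6 → min -6
9 -4 -5 -6 5 → min -6
-4 -5 -6 5 8 → min -6
-5 -6 5 8 11 → min -6
-6 5 8 11 9 → min -6
5 8 11 9 4 → min 4

-1, -1, -2, -2, -4, -5, -6, -6, -6, -6, -6, 4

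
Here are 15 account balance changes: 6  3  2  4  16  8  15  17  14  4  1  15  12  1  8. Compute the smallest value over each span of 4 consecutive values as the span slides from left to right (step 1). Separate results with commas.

2, 2, 2, 4, 8, 8, 4, 1, 1, 1, 1, 1

[6, 3, 2, 4] → min 2
[3, 2, 4, 16] → min 2
[2, 4, 16, 8] → min 2
[4, 16, 8, 15] → min 4
[16, 8, 15, 17] → min 8
[8, 15, 17, 14] → min 8
[15, 17, 14, 4] → min 4
[17, 14, 4, 1] → min 1
[14, 4, 1, 15] → min 1
[4, 1, 15, 12] → min 1
[1, 15, 12, 1] → min 1
[15, 12, 1, 8] → min 1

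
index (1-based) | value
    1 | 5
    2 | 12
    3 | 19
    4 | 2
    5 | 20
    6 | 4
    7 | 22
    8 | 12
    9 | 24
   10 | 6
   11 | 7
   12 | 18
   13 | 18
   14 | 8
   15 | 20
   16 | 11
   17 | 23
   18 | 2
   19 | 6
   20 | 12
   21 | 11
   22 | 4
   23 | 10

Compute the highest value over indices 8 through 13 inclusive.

24

Elements at indices 8..13: 12, 24, 6, 7, 18, 18
max(12, 24, 6, 7, 18, 18) = 24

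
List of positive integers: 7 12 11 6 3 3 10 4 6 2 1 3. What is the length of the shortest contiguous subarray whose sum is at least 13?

2

add 7: running sum 7 < 13
add 12: shortest ending here [7, 12] sum 19, len 2
add 11: shortest ending here [12, 11] sum 23, len 2
add 6: shortest ending here [11, 6] sum 17, len 2
add 3: shortest ending here [11, 6, 3] sum 20, len 3
add 3: shortest ending here [11, 6, 3, 3] sum 23, len 4
add 10: shortest ending here [3, 10] sum 13, len 2
add 4: shortest ending here [10, 4] sum 14, len 2
add 6: shortest ending here [10, 4, 6] sum 20, len 3
add 2: shortest ending here [10, 4, 6, 2] sum 22, len 4
add 1: shortest ending here [4, 6, 2, 1] sum 13, len 4
add 3: shortest ending here [4, 6, 2, 1, 3] sum 16, len 5
Shortest qualifying length: 2.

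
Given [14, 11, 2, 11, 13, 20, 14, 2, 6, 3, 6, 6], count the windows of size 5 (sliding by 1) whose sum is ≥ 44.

6

(14, 11, 2, 11, 13) → sum 51  ≥ 44 ✓
(11, 2, 11, 13, 20) → sum 57  ≥ 44 ✓
(2, 11, 13, 20, 14) → sum 60  ≥ 44 ✓
(11, 13, 20, 14, 2) → sum 60  ≥ 44 ✓
(13, 20, 14, 2, 6) → sum 55  ≥ 44 ✓
(20, 14, 2, 6, 3) → sum 45  ≥ 44 ✓
(14, 2, 6, 3, 6) → sum 31
(2, 6, 3, 6, 6) → sum 23
6 windows satisfy the condition.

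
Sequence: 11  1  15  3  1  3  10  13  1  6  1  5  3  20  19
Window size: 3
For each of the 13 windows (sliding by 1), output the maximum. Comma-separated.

[11, 1, 15] → max 15
[1, 15, 3] → max 15
[15, 3, 1] → max 15
[3, 1, 3] → max 3
[1, 3, 10] → max 10
[3, 10, 13] → max 13
[10, 13, 1] → max 13
[13, 1, 6] → max 13
[1, 6, 1] → max 6
[6, 1, 5] → max 6
[1, 5, 3] → max 5
[5, 3, 20] → max 20
[3, 20, 19] → max 20

15, 15, 15, 3, 10, 13, 13, 13, 6, 6, 5, 20, 20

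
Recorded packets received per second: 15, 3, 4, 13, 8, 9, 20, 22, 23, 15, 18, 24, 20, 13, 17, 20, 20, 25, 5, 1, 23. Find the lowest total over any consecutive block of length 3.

[15, 3, 4] → sum 22
[3, 4, 13] → sum 20
[4, 13, 8] → sum 25
[13, 8, 9] → sum 30
[8, 9, 20] → sum 37
[9, 20, 22] → sum 51
[20, 22, 23] → sum 65
[22, 23, 15] → sum 60
[23, 15, 18] → sum 56
[15, 18, 24] → sum 57
[18, 24, 20] → sum 62
[24, 20, 13] → sum 57
[20, 13, 17] → sum 50
[13, 17, 20] → sum 50
[17, 20, 20] → sum 57
[20, 20, 25] → sum 65
[20, 25, 5] → sum 50
[25, 5, 1] → sum 31
[5, 1, 23] → sum 29
Lowest of these is 20.

20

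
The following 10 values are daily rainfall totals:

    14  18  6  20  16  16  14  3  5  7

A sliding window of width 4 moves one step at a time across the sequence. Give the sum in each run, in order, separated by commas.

58, 60, 58, 66, 49, 38, 29

14 18 6 20 → sum 58
18 6 20 16 → sum 60
6 20 16 16 → sum 58
20 16 16 14 → sum 66
16 16 14 3 → sum 49
16 14 3 5 → sum 38
14 3 5 7 → sum 29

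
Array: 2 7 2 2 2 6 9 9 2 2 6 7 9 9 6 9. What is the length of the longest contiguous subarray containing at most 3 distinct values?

[2] 1 distinct, len 1
[2, 7] 2 distinct, len 2
[2, 7, 2] 2 distinct, len 3
[2, 7, 2, 2] 2 distinct, len 4
[2, 7, 2, 2, 2] 2 distinct, len 5
[2, 7, 2, 2, 2, 6] 3 distinct, len 6
[2, 2, 2, 6, 9] 3 distinct, len 5
[2, 2, 2, 6, 9, 9] 3 distinct, len 6
[2, 2, 2, 6, 9, 9, 2] 3 distinct, len 7
[2, 2, 2, 6, 9, 9, 2, 2] 3 distinct, len 8
[2, 2, 2, 6, 9, 9, 2, 2, 6] 3 distinct, len 9
[2, 2, 6, 7] 3 distinct, len 4
[6, 7, 9] 3 distinct, len 3
[6, 7, 9, 9] 3 distinct, len 4
[6, 7, 9, 9, 6] 3 distinct, len 5
[6, 7, 9, 9, 6, 9] 3 distinct, len 6
Longest length with ≤3 distinct: 9.

9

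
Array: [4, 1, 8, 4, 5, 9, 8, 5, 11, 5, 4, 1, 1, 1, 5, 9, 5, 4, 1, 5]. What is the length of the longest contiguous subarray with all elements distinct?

add 4: [4] len 1
add 1: [4, 1] len 2
add 8: [4, 1, 8] len 3
add 4 (repeat 4, move left end past it): [1, 8, 4] len 3
add 5: [1, 8, 4, 5] len 4
add 9: [1, 8, 4, 5, 9] len 5
add 8 (repeat 8, move left end past it): [4, 5, 9, 8] len 4
add 5 (repeat 5, move left end past it): [9, 8, 5] len 3
add 11: [9, 8, 5, 11] len 4
add 5 (repeat 5, move left end past it): [11, 5] len 2
add 4: [11, 5, 4] len 3
add 1: [11, 5, 4, 1] len 4
add 1 (repeat 1, move left end past it): [1] len 1
add 1 (repeat 1, move left end past it): [1] len 1
add 5: [1, 5] len 2
add 9: [1, 5, 9] len 3
add 5 (repeat 5, move left end past it): [9, 5] len 2
add 4: [9, 5, 4] len 3
add 1: [9, 5, 4, 1] len 4
add 5 (repeat 5, move left end past it): [4, 1, 5] len 3
Longest all-distinct length: 5.

5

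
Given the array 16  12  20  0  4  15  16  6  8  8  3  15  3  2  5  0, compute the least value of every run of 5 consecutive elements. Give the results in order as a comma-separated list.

0, 0, 0, 0, 4, 6, 3, 3, 3, 2, 2, 0

16 12 20 0 4 → min 0
12 20 0 4 15 → min 0
20 0 4 15 16 → min 0
0 4 15 16 6 → min 0
4 15 16 6 8 → min 4
15 16 6 8 8 → min 6
16 6 8 8 3 → min 3
6 8 8 3 15 → min 3
8 8 3 15 3 → min 3
8 3 15 3 2 → min 2
3 15 3 2 5 → min 2
15 3 2 5 0 → min 0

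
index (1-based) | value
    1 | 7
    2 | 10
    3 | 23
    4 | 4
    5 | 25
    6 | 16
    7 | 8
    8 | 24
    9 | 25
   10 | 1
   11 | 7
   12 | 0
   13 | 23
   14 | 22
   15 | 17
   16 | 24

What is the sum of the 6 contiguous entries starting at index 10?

Elements at indices 10..15: 1, 7, 0, 23, 22, 17
sum(1, 7, 0, 23, 22, 17) = 70

70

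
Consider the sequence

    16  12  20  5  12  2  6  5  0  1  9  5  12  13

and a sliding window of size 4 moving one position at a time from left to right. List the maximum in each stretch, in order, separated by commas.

20, 20, 20, 12, 12, 6, 6, 9, 9, 12, 13

(16, 12, 20, 5) → max 20
(12, 20, 5, 12) → max 20
(20, 5, 12, 2) → max 20
(5, 12, 2, 6) → max 12
(12, 2, 6, 5) → max 12
(2, 6, 5, 0) → max 6
(6, 5, 0, 1) → max 6
(5, 0, 1, 9) → max 9
(0, 1, 9, 5) → max 9
(1, 9, 5, 12) → max 12
(9, 5, 12, 13) → max 13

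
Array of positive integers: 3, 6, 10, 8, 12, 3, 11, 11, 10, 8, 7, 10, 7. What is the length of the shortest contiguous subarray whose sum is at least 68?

8

Extend right; whenever the sum reaches 68, record the length and shrink from the left:
add 3: running sum 3 < 68
add 6: running sum 9 < 68
add 10: running sum 19 < 68
add 8: running sum 27 < 68
add 12: running sum 39 < 68
add 3: running sum 42 < 68
add 11: running sum 53 < 68
add 11: running sum 64 < 68
add 10: shortest ending here [6, 10, 8, 12, 3, 11, 11, 10] sum 71, len 8
add 8: shortest ending here [10, 8, 12, 3, 11, 11, 10, 8] sum 73, len 8
add 7: shortest ending here [8, 12, 3, 11, 11, 10, 8, 7] sum 70, len 8
add 10: shortest ending here [12, 3, 11, 11, 10, 8, 7, 10] sum 72, len 8
add 7: shortest ending here [12, 3, 11, 11, 10, 8, 7, 10, 7] sum 79, len 9
Shortest qualifying length: 8.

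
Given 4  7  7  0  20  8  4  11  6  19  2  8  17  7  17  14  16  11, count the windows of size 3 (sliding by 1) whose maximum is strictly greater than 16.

4 7 7 → max 7
7 7 0 → max 7
7 0 20 → max 20  > 16 ✓
0 20 8 → max 20  > 16 ✓
20 8 4 → max 20  > 16 ✓
8 4 11 → max 11
4 11 6 → max 11
11 6 19 → max 19  > 16 ✓
6 19 2 → max 19  > 16 ✓
19 2 8 → max 19  > 16 ✓
2 8 17 → max 17  > 16 ✓
8 17 7 → max 17  > 16 ✓
17 7 17 → max 17  > 16 ✓
7 17 14 → max 17  > 16 ✓
17 14 16 → max 17  > 16 ✓
14 16 11 → max 16
11 windows satisfy the condition.

11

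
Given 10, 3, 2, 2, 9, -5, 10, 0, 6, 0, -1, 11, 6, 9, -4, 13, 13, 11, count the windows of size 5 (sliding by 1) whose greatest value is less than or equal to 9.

10 3 2 2 9 → max 10
3 2 2 9 -5 → max 9  ≤ 9 ✓
2 2 9 -5 10 → max 10
2 9 -5 10 0 → max 10
9 -5 10 0 6 → max 10
-5 10 0 6 0 → max 10
10 0 6 0 -1 → max 10
0 6 0 -1 11 → max 11
6 0 -1 11 6 → max 11
0 -1 11 6 9 → max 11
-1 11 6 9 -4 → max 11
11 6 9 -4 13 → max 13
6 9 -4 13 13 → max 13
9 -4 13 13 11 → max 13
1 window satisfy the condition.

1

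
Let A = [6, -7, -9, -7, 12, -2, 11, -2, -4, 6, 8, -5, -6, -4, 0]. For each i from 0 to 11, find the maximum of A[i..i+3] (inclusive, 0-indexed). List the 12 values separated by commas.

6, 12, 12, 12, 12, 11, 11, 8, 8, 8, 8, 0

Sliding a size-4 window across the 15 values:
[6, -7, -9, -7] → max 6
[-7, -9, -7, 12] → max 12
[-9, -7, 12, -2] → max 12
[-7, 12, -2, 11] → max 12
[12, -2, 11, -2] → max 12
[-2, 11, -2, -4] → max 11
[11, -2, -4, 6] → max 11
[-2, -4, 6, 8] → max 8
[-4, 6, 8, -5] → max 8
[6, 8, -5, -6] → max 8
[8, -5, -6, -4] → max 8
[-5, -6, -4, 0] → max 0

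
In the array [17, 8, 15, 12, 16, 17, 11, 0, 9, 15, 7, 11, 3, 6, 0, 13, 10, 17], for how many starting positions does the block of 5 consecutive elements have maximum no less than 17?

(17, 8, 15, 12, 16) → max 17  ≥ 17 ✓
(8, 15, 12, 16, 17) → max 17  ≥ 17 ✓
(15, 12, 16, 17, 11) → max 17  ≥ 17 ✓
(12, 16, 17, 11, 0) → max 17  ≥ 17 ✓
(16, 17, 11, 0, 9) → max 17  ≥ 17 ✓
(17, 11, 0, 9, 15) → max 17  ≥ 17 ✓
(11, 0, 9, 15, 7) → max 15
(0, 9, 15, 7, 11) → max 15
(9, 15, 7, 11, 3) → max 15
(15, 7, 11, 3, 6) → max 15
(7, 11, 3, 6, 0) → max 11
(11, 3, 6, 0, 13) → max 13
(3, 6, 0, 13, 10) → max 13
(6, 0, 13, 10, 17) → max 17  ≥ 17 ✓
7 windows satisfy the condition.

7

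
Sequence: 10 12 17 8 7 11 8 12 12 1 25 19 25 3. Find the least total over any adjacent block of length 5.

44

10 12 17 8 7 → sum 54
12 17 8 7 11 → sum 55
17 8 7 11 8 → sum 51
8 7 11 8 12 → sum 46
7 11 8 12 12 → sum 50
11 8 12 12 1 → sum 44
8 12 12 1 25 → sum 58
12 12 1 25 19 → sum 69
12 1 25 19 25 → sum 82
1 25 19 25 3 → sum 73
Least of these is 44.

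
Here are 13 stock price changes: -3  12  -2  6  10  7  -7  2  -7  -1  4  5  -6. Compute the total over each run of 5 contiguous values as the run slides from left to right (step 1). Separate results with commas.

23, 33, 14, 18, 5, -6, -9, 3, -5

[-3, 12, -2, 6, 10] → sum 23
[12, -2, 6, 10, 7] → sum 33
[-2, 6, 10, 7, -7] → sum 14
[6, 10, 7, -7, 2] → sum 18
[10, 7, -7, 2, -7] → sum 5
[7, -7, 2, -7, -1] → sum -6
[-7, 2, -7, -1, 4] → sum -9
[2, -7, -1, 4, 5] → sum 3
[-7, -1, 4, 5, -6] → sum -5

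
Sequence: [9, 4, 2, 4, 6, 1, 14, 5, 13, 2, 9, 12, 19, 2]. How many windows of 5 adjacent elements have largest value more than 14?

[9, 4, 2, 4, 6] → max 9
[4, 2, 4, 6, 1] → max 6
[2, 4, 6, 1, 14] → max 14
[4, 6, 1, 14, 5] → max 14
[6, 1, 14, 5, 13] → max 14
[1, 14, 5, 13, 2] → max 14
[14, 5, 13, 2, 9] → max 14
[5, 13, 2, 9, 12] → max 13
[13, 2, 9, 12, 19] → max 19  > 14 ✓
[2, 9, 12, 19, 2] → max 19  > 14 ✓
2 windows satisfy the condition.

2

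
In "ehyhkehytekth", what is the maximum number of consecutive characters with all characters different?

add e: [e] len 1
add h: [e, h] len 2
add y: [e, h, y] len 3
add h (repeat h, move left end past it): [y, h] len 2
add k: [y, h, k] len 3
add e: [y, h, k, e] len 4
add h (repeat h, move left end past it): [k, e, h] len 3
add y: [k, e, h, y] len 4
add t: [k, e, h, y, t] len 5
add e (repeat e, move left end past it): [h, y, t, e] len 4
add k: [h, y, t, e, k] len 5
add t (repeat t, move left end past it): [e, k, t] len 3
add h: [e, k, t, h] len 4
Longest all-distinct length: 5.

5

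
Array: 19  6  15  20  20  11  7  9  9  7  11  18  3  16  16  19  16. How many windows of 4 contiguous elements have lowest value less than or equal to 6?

6

[19, 6, 15, 20] → min 6  ≤ 6 ✓
[6, 15, 20, 20] → min 6  ≤ 6 ✓
[15, 20, 20, 11] → min 11
[20, 20, 11, 7] → min 7
[20, 11, 7, 9] → min 7
[11, 7, 9, 9] → min 7
[7, 9, 9, 7] → min 7
[9, 9, 7, 11] → min 7
[9, 7, 11, 18] → min 7
[7, 11, 18, 3] → min 3  ≤ 6 ✓
[11, 18, 3, 16] → min 3  ≤ 6 ✓
[18, 3, 16, 16] → min 3  ≤ 6 ✓
[3, 16, 16, 19] → min 3  ≤ 6 ✓
[16, 16, 19, 16] → min 16
6 windows satisfy the condition.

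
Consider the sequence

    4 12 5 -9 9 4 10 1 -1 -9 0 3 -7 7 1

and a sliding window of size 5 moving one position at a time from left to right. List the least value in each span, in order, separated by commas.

4 12 5 -9 9 → min -9
12 5 -9 9 4 → min -9
5 -9 9 4 10 → min -9
-9 9 4 10 1 → min -9
9 4 10 1 -1 → min -1
4 10 1 -1 -9 → min -9
10 1 -1 -9 0 → min -9
1 -1 -9 0 3 → min -9
-1 -9 0 3 -7 → min -9
-9 0 3 -7 7 → min -9
0 3 -7 7 1 → min -7

-9, -9, -9, -9, -1, -9, -9, -9, -9, -9, -7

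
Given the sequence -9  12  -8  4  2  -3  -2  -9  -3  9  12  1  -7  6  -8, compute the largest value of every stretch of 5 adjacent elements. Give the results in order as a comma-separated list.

12, 12, 4, 4, 2, 9, 12, 12, 12, 12, 12

Sliding a size-5 window across the 15 values:
[-9, 12, -8, 4, 2] → max 12
[12, -8, 4, 2, -3] → max 12
[-8, 4, 2, -3, -2] → max 4
[4, 2, -3, -2, -9] → max 4
[2, -3, -2, -9, -3] → max 2
[-3, -2, -9, -3, 9] → max 9
[-2, -9, -3, 9, 12] → max 12
[-9, -3, 9, 12, 1] → max 12
[-3, 9, 12, 1, -7] → max 12
[9, 12, 1, -7, 6] → max 12
[12, 1, -7, 6, -8] → max 12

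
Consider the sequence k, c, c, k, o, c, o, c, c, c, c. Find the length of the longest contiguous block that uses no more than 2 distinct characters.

add k: window [k] (1 distinct), len 1
add c: window [k, c] (2 distinct), len 2
add c: window [k, c, c] (2 distinct), len 3
add k: window [k, c, c, k] (2 distinct), len 4
add o: window [k, o] (2 distinct), len 2
add c: window [o, c] (2 distinct), len 2
add o: window [o, c, o] (2 distinct), len 3
add c: window [o, c, o, c] (2 distinct), len 4
add c: window [o, c, o, c, c] (2 distinct), len 5
add c: window [o, c, o, c, c, c] (2 distinct), len 6
add c: window [o, c, o, c, c, c, c] (2 distinct), len 7
Longest length with ≤2 distinct: 7.

7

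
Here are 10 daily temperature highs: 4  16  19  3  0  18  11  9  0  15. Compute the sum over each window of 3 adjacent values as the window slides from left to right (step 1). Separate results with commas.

39, 38, 22, 21, 29, 38, 20, 24

(4, 16, 19) → sum 39
(16, 19, 3) → sum 38
(19, 3, 0) → sum 22
(3, 0, 18) → sum 21
(0, 18, 11) → sum 29
(18, 11, 9) → sum 38
(11, 9, 0) → sum 20
(9, 0, 15) → sum 24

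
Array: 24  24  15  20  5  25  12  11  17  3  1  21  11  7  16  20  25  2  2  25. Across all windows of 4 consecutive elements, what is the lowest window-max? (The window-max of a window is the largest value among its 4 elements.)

24 24 15 20 → max 24
24 15 20 5 → max 24
15 20 5 25 → max 25
20 5 25 12 → max 25
5 25 12 11 → max 25
25 12 11 17 → max 25
12 11 17 3 → max 17
11 17 3 1 → max 17
17 3 1 21 → max 21
3 1 21 11 → max 21
1 21 11 7 → max 21
21 11 7 16 → max 21
11 7 16 20 → max 20
7 16 20 25 → max 25
16 20 25 2 → max 25
20 25 2 2 → max 25
25 2 2 25 → max 25
Lowest of these is 17.

17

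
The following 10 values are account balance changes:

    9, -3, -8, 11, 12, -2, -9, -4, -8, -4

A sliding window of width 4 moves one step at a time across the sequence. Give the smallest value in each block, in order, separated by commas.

-8, -8, -8, -9, -9, -9, -9

9 -3 -8 11 → min -8
-3 -8 11 12 → min -8
-8 11 12 -2 → min -8
11 12 -2 -9 → min -9
12 -2 -9 -4 → min -9
-2 -9 -4 -8 → min -9
-9 -4 -8 -4 → min -9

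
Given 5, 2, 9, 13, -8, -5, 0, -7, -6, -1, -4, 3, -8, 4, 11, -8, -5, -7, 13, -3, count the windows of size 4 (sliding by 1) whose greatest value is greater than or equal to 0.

16

[5, 2, 9, 13] → max 13  ≥ 0 ✓
[2, 9, 13, -8] → max 13  ≥ 0 ✓
[9, 13, -8, -5] → max 13  ≥ 0 ✓
[13, -8, -5, 0] → max 13  ≥ 0 ✓
[-8, -5, 0, -7] → max 0  ≥ 0 ✓
[-5, 0, -7, -6] → max 0  ≥ 0 ✓
[0, -7, -6, -1] → max 0  ≥ 0 ✓
[-7, -6, -1, -4] → max -1
[-6, -1, -4, 3] → max 3  ≥ 0 ✓
[-1, -4, 3, -8] → max 3  ≥ 0 ✓
[-4, 3, -8, 4] → max 4  ≥ 0 ✓
[3, -8, 4, 11] → max 11  ≥ 0 ✓
[-8, 4, 11, -8] → max 11  ≥ 0 ✓
[4, 11, -8, -5] → max 11  ≥ 0 ✓
[11, -8, -5, -7] → max 11  ≥ 0 ✓
[-8, -5, -7, 13] → max 13  ≥ 0 ✓
[-5, -7, 13, -3] → max 13  ≥ 0 ✓
16 windows satisfy the condition.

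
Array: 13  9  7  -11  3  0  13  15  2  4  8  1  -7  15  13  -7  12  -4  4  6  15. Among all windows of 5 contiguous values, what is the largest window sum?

42

13 9 7 -11 3 → sum 21
9 7 -11 3 0 → sum 8
7 -11 3 0 13 → sum 12
-11 3 0 13 15 → sum 20
3 0 13 15 2 → sum 33
0 13 15 2 4 → sum 34
13 15 2 4 8 → sum 42
15 2 4 8 1 → sum 30
2 4 8 1 -7 → sum 8
4 8 1 -7 15 → sum 21
8 1 -7 15 13 → sum 30
1 -7 15 13 -7 → sum 15
-7 15 13 -7 12 → sum 26
15 13 -7 12 -4 → sum 29
13 -7 12 -4 4 → sum 18
-7 12 -4 4 6 → sum 11
12 -4 4 6 15 → sum 33
Largest of these is 42.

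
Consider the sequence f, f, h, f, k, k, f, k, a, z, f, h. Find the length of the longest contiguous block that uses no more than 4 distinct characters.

[f] 1 distinct, len 1
[f, f] 1 distinct, len 2
[f, f, h] 2 distinct, len 3
[f, f, h, f] 2 distinct, len 4
[f, f, h, f, k] 3 distinct, len 5
[f, f, h, f, k, k] 3 distinct, len 6
[f, f, h, f, k, k, f] 3 distinct, len 7
[f, f, h, f, k, k, f, k] 3 distinct, len 8
[f, f, h, f, k, k, f, k, a] 4 distinct, len 9
[f, k, k, f, k, a, z] 4 distinct, len 7
[f, k, k, f, k, a, z, f] 4 distinct, len 8
[a, z, f, h] 4 distinct, len 4
Longest length with ≤4 distinct: 9.

9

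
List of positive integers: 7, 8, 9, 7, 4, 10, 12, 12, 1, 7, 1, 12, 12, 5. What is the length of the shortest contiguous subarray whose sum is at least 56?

7

add 7: running sum 7 < 56
add 8: running sum 15 < 56
add 9: running sum 24 < 56
add 7: running sum 31 < 56
add 4: running sum 35 < 56
add 10: running sum 45 < 56
end 6: [7, 8, 9, 7, 4, 10, 12] sum 57, len 7
end 7: [8, 9, 7, 4, 10, 12, 12] sum 62, len 7
end 8: [8, 9, 7, 4, 10, 12, 12, 1] sum 63, len 8
end 9: [9, 7, 4, 10, 12, 12, 1, 7] sum 62, len 8
end 10: [9, 7, 4, 10, 12, 12, 1, 7, 1] sum 63, len 9
end 11: [4, 10, 12, 12, 1, 7, 1, 12] sum 59, len 8
end 12: [12, 12, 1, 7, 1, 12, 12] sum 57, len 7
end 13: [12, 12, 1, 7, 1, 12, 12, 5] sum 62, len 8
Shortest qualifying length: 7.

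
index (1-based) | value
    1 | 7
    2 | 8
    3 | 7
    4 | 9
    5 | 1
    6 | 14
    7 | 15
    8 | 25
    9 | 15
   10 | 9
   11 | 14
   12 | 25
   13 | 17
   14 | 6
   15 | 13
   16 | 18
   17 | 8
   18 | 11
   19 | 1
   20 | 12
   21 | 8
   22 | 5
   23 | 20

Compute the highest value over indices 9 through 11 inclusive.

Elements at indices 9..11: 15, 9, 14
max(15, 9, 14) = 15

15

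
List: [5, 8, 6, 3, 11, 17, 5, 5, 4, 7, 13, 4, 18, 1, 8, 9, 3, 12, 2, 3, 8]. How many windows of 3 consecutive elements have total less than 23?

10

(5, 8, 6) → sum 19  < 23 ✓
(8, 6, 3) → sum 17  < 23 ✓
(6, 3, 11) → sum 20  < 23 ✓
(3, 11, 17) → sum 31
(11, 17, 5) → sum 33
(17, 5, 5) → sum 27
(5, 5, 4) → sum 14  < 23 ✓
(5, 4, 7) → sum 16  < 23 ✓
(4, 7, 13) → sum 24
(7, 13, 4) → sum 24
(13, 4, 18) → sum 35
(4, 18, 1) → sum 23
(18, 1, 8) → sum 27
(1, 8, 9) → sum 18  < 23 ✓
(8, 9, 3) → sum 20  < 23 ✓
(9, 3, 12) → sum 24
(3, 12, 2) → sum 17  < 23 ✓
(12, 2, 3) → sum 17  < 23 ✓
(2, 3, 8) → sum 13  < 23 ✓
10 windows satisfy the condition.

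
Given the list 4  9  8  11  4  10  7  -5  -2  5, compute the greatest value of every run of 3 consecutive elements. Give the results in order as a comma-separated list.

[4, 9, 8] → max 9
[9, 8, 11] → max 11
[8, 11, 4] → max 11
[11, 4, 10] → max 11
[4, 10, 7] → max 10
[10, 7, -5] → max 10
[7, -5, -2] → max 7
[-5, -2, 5] → max 5

9, 11, 11, 11, 10, 10, 7, 5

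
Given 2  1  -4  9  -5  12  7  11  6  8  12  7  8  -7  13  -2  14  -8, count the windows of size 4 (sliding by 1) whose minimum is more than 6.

1

2 1 -4 9 → min -4
1 -4 9 -5 → min -5
-4 9 -5 12 → min -5
9 -5 12 7 → min -5
-5 12 7 11 → min -5
12 7 11 6 → min 6
7 11 6 8 → min 6
11 6 8 12 → min 6
6 8 12 7 → min 6
8 12 7 8 → min 7  > 6 ✓
12 7 8 -7 → min -7
7 8 -7 13 → min -7
8 -7 13 -2 → min -7
-7 13 -2 14 → min -7
13 -2 14 -8 → min -8
1 window satisfy the condition.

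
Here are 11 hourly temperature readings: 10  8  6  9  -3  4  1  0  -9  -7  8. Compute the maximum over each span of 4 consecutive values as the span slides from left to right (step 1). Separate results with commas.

(10, 8, 6, 9) → max 10
(8, 6, 9, -3) → max 9
(6, 9, -3, 4) → max 9
(9, -3, 4, 1) → max 9
(-3, 4, 1, 0) → max 4
(4, 1, 0, -9) → max 4
(1, 0, -9, -7) → max 1
(0, -9, -7, 8) → max 8

10, 9, 9, 9, 4, 4, 1, 8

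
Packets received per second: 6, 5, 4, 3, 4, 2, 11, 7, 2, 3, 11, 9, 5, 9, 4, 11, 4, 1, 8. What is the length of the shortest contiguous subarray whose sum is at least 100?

add 6: running sum 6 < 100
add 5: running sum 11 < 100
add 4: running sum 15 < 100
add 3: running sum 18 < 100
add 4: running sum 22 < 100
add 2: running sum 24 < 100
add 11: running sum 35 < 100
add 7: running sum 42 < 100
add 2: running sum 44 < 100
add 3: running sum 47 < 100
add 11: running sum 58 < 100
add 9: running sum 67 < 100
add 5: running sum 72 < 100
add 9: running sum 81 < 100
add 4: running sum 85 < 100
add 11: running sum 96 < 100
end 16: [6, 5, 4, 3, 4, 2, 11, 7, 2, 3, 11, 9, 5, 9, 4, 11, 4] sum 100, len 17
end 17: [6, 5, 4, 3, 4, 2, 11, 7, 2, 3, 11, 9, 5, 9, 4, 11, 4, 1] sum 101, len 18
end 18: [5, 4, 3, 4, 2, 11, 7, 2, 3, 11, 9, 5, 9, 4, 11, 4, 1, 8] sum 103, len 18
Shortest qualifying length: 17.

17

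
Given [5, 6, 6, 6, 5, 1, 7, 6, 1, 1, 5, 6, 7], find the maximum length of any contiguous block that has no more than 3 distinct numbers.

6

add 5: window [5] (1 distinct), len 1
add 6: window [5, 6] (2 distinct), len 2
add 6: window [5, 6, 6] (2 distinct), len 3
add 6: window [5, 6, 6, 6] (2 distinct), len 4
add 5: window [5, 6, 6, 6, 5] (2 distinct), len 5
add 1: window [5, 6, 6, 6, 5, 1] (3 distinct), len 6
add 7: window [5, 1, 7] (3 distinct), len 3
add 6: window [1, 7, 6] (3 distinct), len 3
add 1: window [1, 7, 6, 1] (3 distinct), len 4
add 1: window [1, 7, 6, 1, 1] (3 distinct), len 5
add 5: window [6, 1, 1, 5] (3 distinct), len 4
add 6: window [6, 1, 1, 5, 6] (3 distinct), len 5
add 7: window [5, 6, 7] (3 distinct), len 3
Longest length with ≤3 distinct: 6.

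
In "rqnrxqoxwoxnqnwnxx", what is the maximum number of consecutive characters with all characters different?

5

add r: [r] len 1
add q: [r, q] len 2
add n: [r, q, n] len 3
add r (repeat r, move left end past it): [q, n, r] len 3
add x: [q, n, r, x] len 4
add q (repeat q, move left end past it): [n, r, x, q] len 4
add o: [n, r, x, q, o] len 5
add x (repeat x, move left end past it): [q, o, x] len 3
add w: [q, o, x, w] len 4
add o (repeat o, move left end past it): [x, w, o] len 3
add x (repeat x, move left end past it): [w, o, x] len 3
add n: [w, o, x, n] len 4
add q: [w, o, x, n, q] len 5
add n (repeat n, move left end past it): [q, n] len 2
add w: [q, n, w] len 3
add n (repeat n, move left end past it): [w, n] len 2
add x: [w, n, x] len 3
add x (repeat x, move left end past it): [x] len 1
Longest all-distinct length: 5.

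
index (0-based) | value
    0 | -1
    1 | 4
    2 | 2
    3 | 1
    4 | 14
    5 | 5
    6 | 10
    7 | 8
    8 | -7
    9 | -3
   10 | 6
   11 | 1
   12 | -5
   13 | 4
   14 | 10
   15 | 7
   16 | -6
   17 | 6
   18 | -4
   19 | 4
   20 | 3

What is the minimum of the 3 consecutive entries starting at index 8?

Elements at indices 8..10: -7, -3, 6
min(-7, -3, 6) = -7

-7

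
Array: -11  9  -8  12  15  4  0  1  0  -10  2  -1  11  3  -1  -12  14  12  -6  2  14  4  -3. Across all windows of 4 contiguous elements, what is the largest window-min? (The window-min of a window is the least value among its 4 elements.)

Window mins for each of the 20 positions:
-11 9 -8 12 → min -11
9 -8 12 15 → min -8
-8 12 15 4 → min -8
12 15 4 0 → min 0
15 4 0 1 → min 0
4 0 1 0 → min 0
0 1 0 -10 → min -10
1 0 -10 2 → min -10
0 -10 2 -1 → min -10
-10 2 -1 11 → min -10
2 -1 11 3 → min -1
-1 11 3 -1 → min -1
11 3 -1 -12 → min -12
3 -1 -12 14 → min -12
-1 -12 14 12 → min -12
-12 14 12 -6 → min -12
14 12 -6 2 → min -6
12 -6 2 14 → min -6
-6 2 14 4 → min -6
2 14 4 -3 → min -3
Largest of these is 0.

0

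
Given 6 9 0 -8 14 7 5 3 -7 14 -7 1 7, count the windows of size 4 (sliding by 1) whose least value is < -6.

9

(6, 9, 0, -8) → min -8  < -6 ✓
(9, 0, -8, 14) → min -8  < -6 ✓
(0, -8, 14, 7) → min -8  < -6 ✓
(-8, 14, 7, 5) → min -8  < -6 ✓
(14, 7, 5, 3) → min 3
(7, 5, 3, -7) → min -7  < -6 ✓
(5, 3, -7, 14) → min -7  < -6 ✓
(3, -7, 14, -7) → min -7  < -6 ✓
(-7, 14, -7, 1) → min -7  < -6 ✓
(14, -7, 1, 7) → min -7  < -6 ✓
9 windows satisfy the condition.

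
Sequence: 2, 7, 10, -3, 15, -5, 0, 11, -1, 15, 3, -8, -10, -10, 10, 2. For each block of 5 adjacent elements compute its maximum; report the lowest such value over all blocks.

2 7 10 -3 15 → max 15
7 10 -3 15 -5 → max 15
10 -3 15 -5 0 → max 15
-3 15 -5 0 11 → max 15
15 -5 0 11 -1 → max 15
-5 0 11 -1 15 → max 15
0 11 -1 15 3 → max 15
11 -1 15 3 -8 → max 15
-1 15 3 -8 -10 → max 15
15 3 -8 -10 -10 → max 15
3 -8 -10 -10 10 → max 10
-8 -10 -10 10 2 → max 10
Lowest of these is 10.

10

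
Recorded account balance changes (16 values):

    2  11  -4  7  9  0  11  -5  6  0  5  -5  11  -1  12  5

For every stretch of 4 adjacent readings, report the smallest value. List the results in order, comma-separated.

-4, -4, -4, 0, -5, -5, -5, -5, -5, -5, -5, -5, -1

(2, 11, -4, 7) → min -4
(11, -4, 7, 9) → min -4
(-4, 7, 9, 0) → min -4
(7, 9, 0, 11) → min 0
(9, 0, 11, -5) → min -5
(0, 11, -5, 6) → min -5
(11, -5, 6, 0) → min -5
(-5, 6, 0, 5) → min -5
(6, 0, 5, -5) → min -5
(0, 5, -5, 11) → min -5
(5, -5, 11, -1) → min -5
(-5, 11, -1, 12) → min -5
(11, -1, 12, 5) → min -1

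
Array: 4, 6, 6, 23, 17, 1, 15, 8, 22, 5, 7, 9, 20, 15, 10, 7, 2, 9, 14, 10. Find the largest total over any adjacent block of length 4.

56

Each size-4 window and its sum:
(4, 6, 6, 23) → sum 39
(6, 6, 23, 17) → sum 52
(6, 23, 17, 1) → sum 47
(23, 17, 1, 15) → sum 56
(17, 1, 15, 8) → sum 41
(1, 15, 8, 22) → sum 46
(15, 8, 22, 5) → sum 50
(8, 22, 5, 7) → sum 42
(22, 5, 7, 9) → sum 43
(5, 7, 9, 20) → sum 41
(7, 9, 20, 15) → sum 51
(9, 20, 15, 10) → sum 54
(20, 15, 10, 7) → sum 52
(15, 10, 7, 2) → sum 34
(10, 7, 2, 9) → sum 28
(7, 2, 9, 14) → sum 32
(2, 9, 14, 10) → sum 35
Largest of these is 56.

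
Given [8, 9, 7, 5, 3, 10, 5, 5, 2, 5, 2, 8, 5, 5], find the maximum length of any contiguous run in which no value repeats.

6

add 8: [8] len 1
add 9: [8, 9] len 2
add 7: [8, 9, 7] len 3
add 5: [8, 9, 7, 5] len 4
add 3: [8, 9, 7, 5, 3] len 5
add 10: [8, 9, 7, 5, 3, 10] len 6
add 5 (repeat 5, move left end past it): [3, 10, 5] len 3
add 5 (repeat 5, move left end past it): [5] len 1
add 2: [5, 2] len 2
add 5 (repeat 5, move left end past it): [2, 5] len 2
add 2 (repeat 2, move left end past it): [5, 2] len 2
add 8: [5, 2, 8] len 3
add 5 (repeat 5, move left end past it): [2, 8, 5] len 3
add 5 (repeat 5, move left end past it): [5] len 1
Longest all-distinct length: 6.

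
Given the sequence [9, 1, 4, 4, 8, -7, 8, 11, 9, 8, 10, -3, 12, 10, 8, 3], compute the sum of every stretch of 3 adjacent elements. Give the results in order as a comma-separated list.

9 1 4 → sum 14
1 4 4 → sum 9
4 4 8 → sum 16
4 8 -7 → sum 5
8 -7 8 → sum 9
-7 8 11 → sum 12
8 11 9 → sum 28
11 9 8 → sum 28
9 8 10 → sum 27
8 10 -3 → sum 15
10 -3 12 → sum 19
-3 12 10 → sum 19
12 10 8 → sum 30
10 8 3 → sum 21

14, 9, 16, 5, 9, 12, 28, 28, 27, 15, 19, 19, 30, 21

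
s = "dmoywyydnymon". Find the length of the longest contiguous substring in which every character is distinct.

[d] len 1
[d, m] len 2
[d, m, o] len 3
[d, m, o, y] len 4
[d, m, o, y, w] len 5
[w, y] len 2
[y] len 1
[y, d] len 2
[y, d, n] len 3
[d, n, y] len 3
[d, n, y, m] len 4
[d, n, y, m, o] len 5
[y, m, o, n] len 4
Longest all-distinct length: 5.

5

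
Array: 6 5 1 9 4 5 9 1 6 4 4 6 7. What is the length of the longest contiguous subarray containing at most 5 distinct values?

12

[6] 1 distinct, len 1
[6, 5] 2 distinct, len 2
[6, 5, 1] 3 distinct, len 3
[6, 5, 1, 9] 4 distinct, len 4
[6, 5, 1, 9, 4] 5 distinct, len 5
[6, 5, 1, 9, 4, 5] 5 distinct, len 6
[6, 5, 1, 9, 4, 5, 9] 5 distinct, len 7
[6, 5, 1, 9, 4, 5, 9, 1] 5 distinct, len 8
[6, 5, 1, 9, 4, 5, 9, 1, 6] 5 distinct, len 9
[6, 5, 1, 9, 4, 5, 9, 1, 6, 4] 5 distinct, len 10
[6, 5, 1, 9, 4, 5, 9, 1, 6, 4, 4] 5 distinct, len 11
[6, 5, 1, 9, 4, 5, 9, 1, 6, 4, 4, 6] 5 distinct, len 12
[9, 1, 6, 4, 4, 6, 7] 5 distinct, len 7
Longest length with ≤5 distinct: 12.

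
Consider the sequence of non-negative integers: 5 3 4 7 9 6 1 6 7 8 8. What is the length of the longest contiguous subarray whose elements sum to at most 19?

[5] sum 5 len 1
[5, 3] sum 8 len 2
[5, 3, 4] sum 12 len 3
[5, 3, 4, 7] sum 19 len 4
[7, 9] sum 16 len 2
[9, 6] sum 15 len 2
[9, 6, 1] sum 16 len 3
[6, 1, 6] sum 13 len 3
[1, 6, 7] sum 14 len 3
[7, 8] sum 15 len 2
[8, 8] sum 16 len 2
Longest length seen: 4.

4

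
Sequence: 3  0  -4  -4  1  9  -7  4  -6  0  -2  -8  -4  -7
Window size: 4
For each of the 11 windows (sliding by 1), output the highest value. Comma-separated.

3, 1, 9, 9, 9, 9, 4, 4, 0, 0, -2

3 0 -4 -4 → max 3
0 -4 -4 1 → max 1
-4 -4 1 9 → max 9
-4 1 9 -7 → max 9
1 9 -7 4 → max 9
9 -7 4 -6 → max 9
-7 4 -6 0 → max 4
4 -6 0 -2 → max 4
-6 0 -2 -8 → max 0
0 -2 -8 -4 → max 0
-2 -8 -4 -7 → max -2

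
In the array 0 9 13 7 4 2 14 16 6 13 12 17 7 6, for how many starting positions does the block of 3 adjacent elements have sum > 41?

1

[0, 9, 13] → sum 22
[9, 13, 7] → sum 29
[13, 7, 4] → sum 24
[7, 4, 2] → sum 13
[4, 2, 14] → sum 20
[2, 14, 16] → sum 32
[14, 16, 6] → sum 36
[16, 6, 13] → sum 35
[6, 13, 12] → sum 31
[13, 12, 17] → sum 42  > 41 ✓
[12, 17, 7] → sum 36
[17, 7, 6] → sum 30
1 window satisfy the condition.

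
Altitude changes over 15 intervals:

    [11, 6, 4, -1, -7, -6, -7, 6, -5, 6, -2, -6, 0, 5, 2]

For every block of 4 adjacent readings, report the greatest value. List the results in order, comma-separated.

Sliding a size-4 window across the 15 values:
(11, 6, 4, -1) → max 11
(6, 4, -1, -7) → max 6
(4, -1, -7, -6) → max 4
(-1, -7, -6, -7) → max -1
(-7, -6, -7, 6) → max 6
(-6, -7, 6, -5) → max 6
(-7, 6, -5, 6) → max 6
(6, -5, 6, -2) → max 6
(-5, 6, -2, -6) → max 6
(6, -2, -6, 0) → max 6
(-2, -6, 0, 5) → max 5
(-6, 0, 5, 2) → max 5

11, 6, 4, -1, 6, 6, 6, 6, 6, 6, 5, 5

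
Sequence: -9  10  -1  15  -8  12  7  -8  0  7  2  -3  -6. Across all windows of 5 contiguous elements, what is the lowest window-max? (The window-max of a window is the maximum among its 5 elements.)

Each size-5 window and its max:
(-9, 10, -1, 15, -8) → max 15
(10, -1, 15, -8, 12) → max 15
(-1, 15, -8, 12, 7) → max 15
(15, -8, 12, 7, -8) → max 15
(-8, 12, 7, -8, 0) → max 12
(12, 7, -8, 0, 7) → max 12
(7, -8, 0, 7, 2) → max 7
(-8, 0, 7, 2, -3) → max 7
(0, 7, 2, -3, -6) → max 7
Lowest of these is 7.

7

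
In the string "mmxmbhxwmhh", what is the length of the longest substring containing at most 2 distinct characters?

4

[m] 1 distinct, len 1
[m, m] 1 distinct, len 2
[m, m, x] 2 distinct, len 3
[m, m, x, m] 2 distinct, len 4
[m, b] 2 distinct, len 2
[b, h] 2 distinct, len 2
[h, x] 2 distinct, len 2
[x, w] 2 distinct, len 2
[w, m] 2 distinct, len 2
[m, h] 2 distinct, len 2
[m, h, h] 2 distinct, len 3
Longest length with ≤2 distinct: 4.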